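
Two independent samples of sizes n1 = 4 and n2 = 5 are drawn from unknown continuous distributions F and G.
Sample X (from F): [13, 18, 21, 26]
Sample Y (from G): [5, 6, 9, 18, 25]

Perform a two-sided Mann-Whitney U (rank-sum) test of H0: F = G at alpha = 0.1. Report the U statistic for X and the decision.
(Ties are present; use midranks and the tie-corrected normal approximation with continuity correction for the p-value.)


Step 1: Combine and sort all 9 observations; assign midranks.
sorted (value, group): (5,Y), (6,Y), (9,Y), (13,X), (18,X), (18,Y), (21,X), (25,Y), (26,X)
ranks: 5->1, 6->2, 9->3, 13->4, 18->5.5, 18->5.5, 21->7, 25->8, 26->9
Step 2: Rank sum for X: R1 = 4 + 5.5 + 7 + 9 = 25.5.
Step 3: U_X = R1 - n1(n1+1)/2 = 25.5 - 4*5/2 = 25.5 - 10 = 15.5.
       U_Y = n1*n2 - U_X = 20 - 15.5 = 4.5.
Step 4: Ties are present, so use the tie-corrected normal approximation (with continuity correction) for the p-value.
Step 5: p-value = 0.218742; compare to alpha = 0.1. fail to reject H0.

U_X = 15.5, p = 0.218742, fail to reject H0 at alpha = 0.1.


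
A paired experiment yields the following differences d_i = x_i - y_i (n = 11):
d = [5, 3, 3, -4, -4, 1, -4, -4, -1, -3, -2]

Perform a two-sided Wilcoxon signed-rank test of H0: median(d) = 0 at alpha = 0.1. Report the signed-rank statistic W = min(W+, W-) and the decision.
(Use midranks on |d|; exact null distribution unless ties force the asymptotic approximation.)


Step 1: Drop any zero differences (none here) and take |d_i|.
|d| = [5, 3, 3, 4, 4, 1, 4, 4, 1, 3, 2]
Step 2: Midrank |d_i| (ties get averaged ranks).
ranks: |5|->11, |3|->5, |3|->5, |4|->8.5, |4|->8.5, |1|->1.5, |4|->8.5, |4|->8.5, |1|->1.5, |3|->5, |2|->3
Step 3: Attach original signs; sum ranks with positive sign and with negative sign.
W+ = 11 + 5 + 5 + 1.5 = 22.5
W- = 8.5 + 8.5 + 8.5 + 8.5 + 1.5 + 5 + 3 = 43.5
(Check: W+ + W- = 66 should equal n(n+1)/2 = 66.)
Step 4: Test statistic W = min(W+, W-) = 22.5.
Step 5: Ties in |d|, so use the tie-corrected normal approximation.
        E[W] = n(n+1)/4 = 11*12/4 = 33.
        Tie groups: |d|=1 (t=2), |d|=3 (t=3), |d|=4 (t=4); sum(t^3 - t) = 90.
        Var[W] = n(n+1)(2n+1)/24 - sum(t^3-t)/48 = 3036/24 - 90/48 = 124.625.
        z = (W - E[W]) / sqrt(Var[W]) = (22.5 - 33) / 11.1636 = -0.9406.
        Two-sided p = 2*Phi(z) = 0.346930.
Step 6: alpha = 0.1. fail to reject H0.

W+ = 22.5, W- = 43.5, W = min = 22.5, p = 0.346930, fail to reject H0.


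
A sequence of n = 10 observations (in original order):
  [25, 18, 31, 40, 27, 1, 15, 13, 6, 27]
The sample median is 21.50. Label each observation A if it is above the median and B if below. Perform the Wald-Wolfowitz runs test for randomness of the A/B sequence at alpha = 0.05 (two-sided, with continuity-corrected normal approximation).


Step 1: Compute median = 21.50; label A = above, B = below.
Labels in order: ABAAABBBBA  (n_A = 5, n_B = 5)
Step 2: Count runs R = 5.
Step 3: Under H0 (random ordering), E[R] = 2*n_A*n_B/(n_A+n_B) + 1 = 2*5*5/10 + 1 = 6.0000.
        Var[R] = 2*n_A*n_B*(2*n_A*n_B - n_A - n_B) / ((n_A+n_B)^2 * (n_A+n_B-1)) = 2000/900 = 2.2222.
        SD[R] = 1.4907.
Step 4: Continuity-corrected z = (R + 0.5 - E[R]) / SD[R] = (5 + 0.5 - 6.0000) / 1.4907 = -0.3354.
Step 5: Two-sided p-value via normal approximation = 2*(1 - Phi(|z|)) = 0.737316.
Step 6: alpha = 0.05. fail to reject H0.

R = 5, z = -0.3354, p = 0.737316, fail to reject H0.


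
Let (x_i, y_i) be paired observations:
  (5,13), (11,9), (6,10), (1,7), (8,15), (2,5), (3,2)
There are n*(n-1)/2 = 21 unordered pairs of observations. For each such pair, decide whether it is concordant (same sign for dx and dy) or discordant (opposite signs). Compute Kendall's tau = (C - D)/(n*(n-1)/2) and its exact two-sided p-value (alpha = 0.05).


Step 1: Enumerate the 21 unordered pairs (i,j) with i<j and classify each by sign(x_j-x_i) * sign(y_j-y_i).
  (1,2):dx=+6,dy=-4->D; (1,3):dx=+1,dy=-3->D; (1,4):dx=-4,dy=-6->C; (1,5):dx=+3,dy=+2->C
  (1,6):dx=-3,dy=-8->C; (1,7):dx=-2,dy=-11->C; (2,3):dx=-5,dy=+1->D; (2,4):dx=-10,dy=-2->C
  (2,5):dx=-3,dy=+6->D; (2,6):dx=-9,dy=-4->C; (2,7):dx=-8,dy=-7->C; (3,4):dx=-5,dy=-3->C
  (3,5):dx=+2,dy=+5->C; (3,6):dx=-4,dy=-5->C; (3,7):dx=-3,dy=-8->C; (4,5):dx=+7,dy=+8->C
  (4,6):dx=+1,dy=-2->D; (4,7):dx=+2,dy=-5->D; (5,6):dx=-6,dy=-10->C; (5,7):dx=-5,dy=-13->C
  (6,7):dx=+1,dy=-3->D
Step 2: C = 14, D = 7, total pairs = 21.
Step 3: tau = (C - D)/(n(n-1)/2) = (14 - 7)/21 = 0.333333.
Step 4: Exact two-sided p-value (enumerate n! = 5040 permutations of y under H0): p = 0.381349.
Step 5: alpha = 0.05. fail to reject H0.

tau_b = 0.3333 (C=14, D=7), p = 0.381349, fail to reject H0.


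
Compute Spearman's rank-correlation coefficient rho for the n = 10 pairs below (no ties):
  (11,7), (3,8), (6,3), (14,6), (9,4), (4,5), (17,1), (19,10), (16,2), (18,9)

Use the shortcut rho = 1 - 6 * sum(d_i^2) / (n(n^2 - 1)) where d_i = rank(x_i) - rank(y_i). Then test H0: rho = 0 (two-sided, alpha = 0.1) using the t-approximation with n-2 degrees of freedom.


Step 1: Rank x and y separately (midranks; no ties here).
rank(x): 11->5, 3->1, 6->3, 14->6, 9->4, 4->2, 17->8, 19->10, 16->7, 18->9
rank(y): 7->7, 8->8, 3->3, 6->6, 4->4, 5->5, 1->1, 10->10, 2->2, 9->9
Step 2: d_i = R_x(i) - R_y(i); compute d_i^2.
  (5-7)^2=4, (1-8)^2=49, (3-3)^2=0, (6-6)^2=0, (4-4)^2=0, (2-5)^2=9, (8-1)^2=49, (10-10)^2=0, (7-2)^2=25, (9-9)^2=0
sum(d^2) = 136.
Step 3: rho = 1 - 6*136 / (10*(10^2 - 1)) = 1 - 816/990 = 0.175758.
Step 4: Under H0, t = rho * sqrt((n-2)/(1-rho^2)) = 0.5050 ~ t(8).
Step 5: Two-sided p-value from the t-distribution with 8 df = 0.627188.
Step 6: alpha = 0.1. fail to reject H0.

rho = 0.1758, p = 0.627188, fail to reject H0 at alpha = 0.1.


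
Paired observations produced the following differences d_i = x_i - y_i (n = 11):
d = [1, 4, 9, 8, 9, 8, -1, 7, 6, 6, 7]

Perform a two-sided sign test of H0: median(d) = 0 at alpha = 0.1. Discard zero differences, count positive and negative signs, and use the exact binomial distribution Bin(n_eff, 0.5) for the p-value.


Step 1: Discard zero differences. Original n = 11; n_eff = number of nonzero differences = 11.
Nonzero differences (with sign): +1, +4, +9, +8, +9, +8, -1, +7, +6, +6, +7
Step 2: Count signs: positive = 10, negative = 1.
Step 3: Under H0: P(positive) = 0.5, so the number of positives S ~ Bin(11, 0.5).
Step 4: Two-sided exact p-value = sum of Bin(11,0.5) probabilities at or below the observed probability = 0.011719.
Step 5: alpha = 0.1. reject H0.

n_eff = 11, pos = 10, neg = 1, p = 0.011719, reject H0.


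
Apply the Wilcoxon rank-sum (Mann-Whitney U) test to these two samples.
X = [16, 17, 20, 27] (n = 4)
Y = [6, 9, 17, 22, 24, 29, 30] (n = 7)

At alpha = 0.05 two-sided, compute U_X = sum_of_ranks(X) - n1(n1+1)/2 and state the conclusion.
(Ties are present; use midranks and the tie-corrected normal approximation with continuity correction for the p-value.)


Step 1: Combine and sort all 11 observations; assign midranks.
sorted (value, group): (6,Y), (9,Y), (16,X), (17,X), (17,Y), (20,X), (22,Y), (24,Y), (27,X), (29,Y), (30,Y)
ranks: 6->1, 9->2, 16->3, 17->4.5, 17->4.5, 20->6, 22->7, 24->8, 27->9, 29->10, 30->11
Step 2: Rank sum for X: R1 = 3 + 4.5 + 6 + 9 = 22.5.
Step 3: U_X = R1 - n1(n1+1)/2 = 22.5 - 4*5/2 = 22.5 - 10 = 12.5.
       U_Y = n1*n2 - U_X = 28 - 12.5 = 15.5.
Step 4: Ties are present, so use the tie-corrected normal approximation (with continuity correction) for the p-value.
Step 5: p-value = 0.849769; compare to alpha = 0.05. fail to reject H0.

U_X = 12.5, p = 0.849769, fail to reject H0 at alpha = 0.05.


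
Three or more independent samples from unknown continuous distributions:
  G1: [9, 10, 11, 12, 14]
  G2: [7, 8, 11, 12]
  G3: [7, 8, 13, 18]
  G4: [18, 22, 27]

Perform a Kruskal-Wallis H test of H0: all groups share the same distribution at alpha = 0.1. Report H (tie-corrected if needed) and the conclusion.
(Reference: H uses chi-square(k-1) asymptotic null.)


Step 1: Combine all N = 16 observations and assign midranks.
sorted (value, group, rank): (7,G2,1.5), (7,G3,1.5), (8,G2,3.5), (8,G3,3.5), (9,G1,5), (10,G1,6), (11,G1,7.5), (11,G2,7.5), (12,G1,9.5), (12,G2,9.5), (13,G3,11), (14,G1,12), (18,G3,13.5), (18,G4,13.5), (22,G4,15), (27,G4,16)
Step 2: Sum ranks within each group.
R_1 = 40 (n_1 = 5)
R_2 = 22 (n_2 = 4)
R_3 = 29.5 (n_3 = 4)
R_4 = 44.5 (n_4 = 3)
Step 3: H = 12/(N(N+1)) * sum(R_i^2/n_i) - 3(N+1)
     = 12/(16*17) * (40^2/5 + 22^2/4 + 29.5^2/4 + 44.5^2/3) - 3*17
     = 0.044118 * 1318.65 - 51
     = 7.175551.
Step 4: Ties present; correction factor C = 1 - 30/(16^3 - 16) = 0.992647. Corrected H = 7.175551 / 0.992647 = 7.228704.
Step 5: Under H0, H ~ chi^2(3); p-value = 0.064955.
Step 6: alpha = 0.1. reject H0.

H = 7.2287, df = 3, p = 0.064955, reject H0.


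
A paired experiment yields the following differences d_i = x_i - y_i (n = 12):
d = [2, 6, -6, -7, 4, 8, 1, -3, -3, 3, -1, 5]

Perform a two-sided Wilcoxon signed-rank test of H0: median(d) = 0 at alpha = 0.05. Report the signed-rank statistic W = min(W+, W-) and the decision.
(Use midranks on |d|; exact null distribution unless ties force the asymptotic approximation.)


Step 1: Drop any zero differences (none here) and take |d_i|.
|d| = [2, 6, 6, 7, 4, 8, 1, 3, 3, 3, 1, 5]
Step 2: Midrank |d_i| (ties get averaged ranks).
ranks: |2|->3, |6|->9.5, |6|->9.5, |7|->11, |4|->7, |8|->12, |1|->1.5, |3|->5, |3|->5, |3|->5, |1|->1.5, |5|->8
Step 3: Attach original signs; sum ranks with positive sign and with negative sign.
W+ = 3 + 9.5 + 7 + 12 + 1.5 + 5 + 8 = 46
W- = 9.5 + 11 + 5 + 5 + 1.5 = 32
(Check: W+ + W- = 78 should equal n(n+1)/2 = 78.)
Step 4: Test statistic W = min(W+, W-) = 32.
Step 5: Ties in |d|, so use the tie-corrected normal approximation.
        E[W] = n(n+1)/4 = 12*13/4 = 39.
        Tie groups: |d|=1 (t=2), |d|=3 (t=3), |d|=6 (t=2); sum(t^3 - t) = 36.
        Var[W] = n(n+1)(2n+1)/24 - sum(t^3-t)/48 = 3900/24 - 36/48 = 161.75.
        z = (W - E[W]) / sqrt(Var[W]) = (32 - 39) / 12.7181 = -0.5504.
        Two-sided p = 2*Phi(z) = 0.582047.
Step 6: alpha = 0.05. fail to reject H0.

W+ = 46, W- = 32, W = min = 32, p = 0.582047, fail to reject H0.


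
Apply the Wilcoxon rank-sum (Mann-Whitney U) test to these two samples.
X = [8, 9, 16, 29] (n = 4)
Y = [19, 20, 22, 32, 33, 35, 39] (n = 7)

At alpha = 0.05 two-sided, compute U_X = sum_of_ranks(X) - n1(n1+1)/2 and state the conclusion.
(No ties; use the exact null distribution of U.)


Step 1: Combine and sort all 11 observations; assign midranks.
sorted (value, group): (8,X), (9,X), (16,X), (19,Y), (20,Y), (22,Y), (29,X), (32,Y), (33,Y), (35,Y), (39,Y)
ranks: 8->1, 9->2, 16->3, 19->4, 20->5, 22->6, 29->7, 32->8, 33->9, 35->10, 39->11
Step 2: Rank sum for X: R1 = 1 + 2 + 3 + 7 = 13.
Step 3: U_X = R1 - n1(n1+1)/2 = 13 - 4*5/2 = 13 - 10 = 3.
       U_Y = n1*n2 - U_X = 28 - 3 = 25.
Step 4: No ties, so the exact null distribution of U (based on enumerating the C(11,4) = 330 equally likely rank assignments) gives the two-sided p-value.
Step 5: p-value = 0.042424; compare to alpha = 0.05. reject H0.

U_X = 3, p = 0.042424, reject H0 at alpha = 0.05.


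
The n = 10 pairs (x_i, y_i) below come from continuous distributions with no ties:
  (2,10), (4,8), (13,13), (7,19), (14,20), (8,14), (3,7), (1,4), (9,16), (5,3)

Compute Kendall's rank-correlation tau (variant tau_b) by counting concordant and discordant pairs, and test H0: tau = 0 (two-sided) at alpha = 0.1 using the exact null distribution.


Step 1: Enumerate the 45 unordered pairs (i,j) with i<j and classify each by sign(x_j-x_i) * sign(y_j-y_i).
  (1,2):dx=+2,dy=-2->D; (1,3):dx=+11,dy=+3->C; (1,4):dx=+5,dy=+9->C; (1,5):dx=+12,dy=+10->C
  (1,6):dx=+6,dy=+4->C; (1,7):dx=+1,dy=-3->D; (1,8):dx=-1,dy=-6->C; (1,9):dx=+7,dy=+6->C
  (1,10):dx=+3,dy=-7->D; (2,3):dx=+9,dy=+5->C; (2,4):dx=+3,dy=+11->C; (2,5):dx=+10,dy=+12->C
  (2,6):dx=+4,dy=+6->C; (2,7):dx=-1,dy=-1->C; (2,8):dx=-3,dy=-4->C; (2,9):dx=+5,dy=+8->C
  (2,10):dx=+1,dy=-5->D; (3,4):dx=-6,dy=+6->D; (3,5):dx=+1,dy=+7->C; (3,6):dx=-5,dy=+1->D
  (3,7):dx=-10,dy=-6->C; (3,8):dx=-12,dy=-9->C; (3,9):dx=-4,dy=+3->D; (3,10):dx=-8,dy=-10->C
  (4,5):dx=+7,dy=+1->C; (4,6):dx=+1,dy=-5->D; (4,7):dx=-4,dy=-12->C; (4,8):dx=-6,dy=-15->C
  (4,9):dx=+2,dy=-3->D; (4,10):dx=-2,dy=-16->C; (5,6):dx=-6,dy=-6->C; (5,7):dx=-11,dy=-13->C
  (5,8):dx=-13,dy=-16->C; (5,9):dx=-5,dy=-4->C; (5,10):dx=-9,dy=-17->C; (6,7):dx=-5,dy=-7->C
  (6,8):dx=-7,dy=-10->C; (6,9):dx=+1,dy=+2->C; (6,10):dx=-3,dy=-11->C; (7,8):dx=-2,dy=-3->C
  (7,9):dx=+6,dy=+9->C; (7,10):dx=+2,dy=-4->D; (8,9):dx=+8,dy=+12->C; (8,10):dx=+4,dy=-1->D
  (9,10):dx=-4,dy=-13->C
Step 2: C = 34, D = 11, total pairs = 45.
Step 3: tau = (C - D)/(n(n-1)/2) = (34 - 11)/45 = 0.511111.
Step 4: Exact two-sided p-value (enumerate n! = 3628800 permutations of y under H0): p = 0.046623.
Step 5: alpha = 0.1. reject H0.

tau_b = 0.5111 (C=34, D=11), p = 0.046623, reject H0.


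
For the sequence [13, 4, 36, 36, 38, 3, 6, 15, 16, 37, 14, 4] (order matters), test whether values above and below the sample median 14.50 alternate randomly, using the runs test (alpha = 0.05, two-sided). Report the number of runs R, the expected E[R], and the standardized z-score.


Step 1: Compute median = 14.50; label A = above, B = below.
Labels in order: BBAAABBAAABB  (n_A = 6, n_B = 6)
Step 2: Count runs R = 5.
Step 3: Under H0 (random ordering), E[R] = 2*n_A*n_B/(n_A+n_B) + 1 = 2*6*6/12 + 1 = 7.0000.
        Var[R] = 2*n_A*n_B*(2*n_A*n_B - n_A - n_B) / ((n_A+n_B)^2 * (n_A+n_B-1)) = 4320/1584 = 2.7273.
        SD[R] = 1.6514.
Step 4: Continuity-corrected z = (R + 0.5 - E[R]) / SD[R] = (5 + 0.5 - 7.0000) / 1.6514 = -0.9083.
Step 5: Two-sided p-value via normal approximation = 2*(1 - Phi(|z|)) = 0.363722.
Step 6: alpha = 0.05. fail to reject H0.

R = 5, z = -0.9083, p = 0.363722, fail to reject H0.


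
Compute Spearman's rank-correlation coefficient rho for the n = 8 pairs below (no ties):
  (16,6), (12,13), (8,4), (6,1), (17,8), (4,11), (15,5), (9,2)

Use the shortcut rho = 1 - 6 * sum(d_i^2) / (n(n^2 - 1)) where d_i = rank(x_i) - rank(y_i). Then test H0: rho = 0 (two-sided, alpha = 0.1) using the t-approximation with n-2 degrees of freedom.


Step 1: Rank x and y separately (midranks; no ties here).
rank(x): 16->7, 12->5, 8->3, 6->2, 17->8, 4->1, 15->6, 9->4
rank(y): 6->5, 13->8, 4->3, 1->1, 8->6, 11->7, 5->4, 2->2
Step 2: d_i = R_x(i) - R_y(i); compute d_i^2.
  (7-5)^2=4, (5-8)^2=9, (3-3)^2=0, (2-1)^2=1, (8-6)^2=4, (1-7)^2=36, (6-4)^2=4, (4-2)^2=4
sum(d^2) = 62.
Step 3: rho = 1 - 6*62 / (8*(8^2 - 1)) = 1 - 372/504 = 0.261905.
Step 4: Under H0, t = rho * sqrt((n-2)/(1-rho^2)) = 0.6647 ~ t(6).
Step 5: Two-sided p-value from the t-distribution with 6 df = 0.530923.
Step 6: alpha = 0.1. fail to reject H0.

rho = 0.2619, p = 0.530923, fail to reject H0 at alpha = 0.1.


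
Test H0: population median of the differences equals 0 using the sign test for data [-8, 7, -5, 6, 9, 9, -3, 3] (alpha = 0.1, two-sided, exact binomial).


Step 1: Discard zero differences. Original n = 8; n_eff = number of nonzero differences = 8.
Nonzero differences (with sign): -8, +7, -5, +6, +9, +9, -3, +3
Step 2: Count signs: positive = 5, negative = 3.
Step 3: Under H0: P(positive) = 0.5, so the number of positives S ~ Bin(8, 0.5).
Step 4: Two-sided exact p-value = sum of Bin(8,0.5) probabilities at or below the observed probability = 0.726562.
Step 5: alpha = 0.1. fail to reject H0.

n_eff = 8, pos = 5, neg = 3, p = 0.726562, fail to reject H0.


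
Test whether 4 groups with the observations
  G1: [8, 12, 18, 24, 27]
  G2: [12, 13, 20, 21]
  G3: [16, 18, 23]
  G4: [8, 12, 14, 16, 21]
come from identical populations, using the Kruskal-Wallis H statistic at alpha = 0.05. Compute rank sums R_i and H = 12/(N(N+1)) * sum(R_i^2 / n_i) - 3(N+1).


Step 1: Combine all N = 17 observations and assign midranks.
sorted (value, group, rank): (8,G1,1.5), (8,G4,1.5), (12,G1,4), (12,G2,4), (12,G4,4), (13,G2,6), (14,G4,7), (16,G3,8.5), (16,G4,8.5), (18,G1,10.5), (18,G3,10.5), (20,G2,12), (21,G2,13.5), (21,G4,13.5), (23,G3,15), (24,G1,16), (27,G1,17)
Step 2: Sum ranks within each group.
R_1 = 49 (n_1 = 5)
R_2 = 35.5 (n_2 = 4)
R_3 = 34 (n_3 = 3)
R_4 = 34.5 (n_4 = 5)
Step 3: H = 12/(N(N+1)) * sum(R_i^2/n_i) - 3(N+1)
     = 12/(17*18) * (49^2/5 + 35.5^2/4 + 34^2/3 + 34.5^2/5) - 3*18
     = 0.039216 * 1418.65 - 54
     = 1.633170.
Step 4: Ties present; correction factor C = 1 - 48/(17^3 - 17) = 0.990196. Corrected H = 1.633170 / 0.990196 = 1.649340.
Step 5: Under H0, H ~ chi^2(3); p-value = 0.648255.
Step 6: alpha = 0.05. fail to reject H0.

H = 1.6493, df = 3, p = 0.648255, fail to reject H0.


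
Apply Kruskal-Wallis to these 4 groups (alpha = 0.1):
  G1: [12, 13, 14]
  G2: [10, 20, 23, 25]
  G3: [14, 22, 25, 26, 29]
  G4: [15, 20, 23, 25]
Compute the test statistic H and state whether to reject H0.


Step 1: Combine all N = 16 observations and assign midranks.
sorted (value, group, rank): (10,G2,1), (12,G1,2), (13,G1,3), (14,G1,4.5), (14,G3,4.5), (15,G4,6), (20,G2,7.5), (20,G4,7.5), (22,G3,9), (23,G2,10.5), (23,G4,10.5), (25,G2,13), (25,G3,13), (25,G4,13), (26,G3,15), (29,G3,16)
Step 2: Sum ranks within each group.
R_1 = 9.5 (n_1 = 3)
R_2 = 32 (n_2 = 4)
R_3 = 57.5 (n_3 = 5)
R_4 = 37 (n_4 = 4)
Step 3: H = 12/(N(N+1)) * sum(R_i^2/n_i) - 3(N+1)
     = 12/(16*17) * (9.5^2/3 + 32^2/4 + 57.5^2/5 + 37^2/4) - 3*17
     = 0.044118 * 1289.58 - 51
     = 5.893382.
Step 4: Ties present; correction factor C = 1 - 42/(16^3 - 16) = 0.989706. Corrected H = 5.893382 / 0.989706 = 5.954681.
Step 5: Under H0, H ~ chi^2(3); p-value = 0.113836.
Step 6: alpha = 0.1. fail to reject H0.

H = 5.9547, df = 3, p = 0.113836, fail to reject H0.


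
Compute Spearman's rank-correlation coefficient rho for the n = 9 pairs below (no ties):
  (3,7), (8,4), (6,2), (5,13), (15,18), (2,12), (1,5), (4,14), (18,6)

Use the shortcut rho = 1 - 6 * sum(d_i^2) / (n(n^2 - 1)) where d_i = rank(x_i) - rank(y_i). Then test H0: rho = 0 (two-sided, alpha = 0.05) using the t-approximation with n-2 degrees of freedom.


Step 1: Rank x and y separately (midranks; no ties here).
rank(x): 3->3, 8->7, 6->6, 5->5, 15->8, 2->2, 1->1, 4->4, 18->9
rank(y): 7->5, 4->2, 2->1, 13->7, 18->9, 12->6, 5->3, 14->8, 6->4
Step 2: d_i = R_x(i) - R_y(i); compute d_i^2.
  (3-5)^2=4, (7-2)^2=25, (6-1)^2=25, (5-7)^2=4, (8-9)^2=1, (2-6)^2=16, (1-3)^2=4, (4-8)^2=16, (9-4)^2=25
sum(d^2) = 120.
Step 3: rho = 1 - 6*120 / (9*(9^2 - 1)) = 1 - 720/720 = 0.000000.
Step 4: Under H0, t = rho * sqrt((n-2)/(1-rho^2)) = 0.0000 ~ t(7).
Step 5: Two-sided p-value from the t-distribution with 7 df = 1.000000.
Step 6: alpha = 0.05. fail to reject H0.

rho = 0.0000, p = 1.000000, fail to reject H0 at alpha = 0.05.


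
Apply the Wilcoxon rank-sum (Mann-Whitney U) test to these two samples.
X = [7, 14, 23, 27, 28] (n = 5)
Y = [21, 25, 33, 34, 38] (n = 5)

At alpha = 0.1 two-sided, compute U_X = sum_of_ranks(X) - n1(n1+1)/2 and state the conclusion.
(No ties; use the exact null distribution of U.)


Step 1: Combine and sort all 10 observations; assign midranks.
sorted (value, group): (7,X), (14,X), (21,Y), (23,X), (25,Y), (27,X), (28,X), (33,Y), (34,Y), (38,Y)
ranks: 7->1, 14->2, 21->3, 23->4, 25->5, 27->6, 28->7, 33->8, 34->9, 38->10
Step 2: Rank sum for X: R1 = 1 + 2 + 4 + 6 + 7 = 20.
Step 3: U_X = R1 - n1(n1+1)/2 = 20 - 5*6/2 = 20 - 15 = 5.
       U_Y = n1*n2 - U_X = 25 - 5 = 20.
Step 4: No ties, so the exact null distribution of U (based on enumerating the C(10,5) = 252 equally likely rank assignments) gives the two-sided p-value.
Step 5: p-value = 0.150794; compare to alpha = 0.1. fail to reject H0.

U_X = 5, p = 0.150794, fail to reject H0 at alpha = 0.1.


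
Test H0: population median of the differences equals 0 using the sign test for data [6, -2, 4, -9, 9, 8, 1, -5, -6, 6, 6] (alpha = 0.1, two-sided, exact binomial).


Step 1: Discard zero differences. Original n = 11; n_eff = number of nonzero differences = 11.
Nonzero differences (with sign): +6, -2, +4, -9, +9, +8, +1, -5, -6, +6, +6
Step 2: Count signs: positive = 7, negative = 4.
Step 3: Under H0: P(positive) = 0.5, so the number of positives S ~ Bin(11, 0.5).
Step 4: Two-sided exact p-value = sum of Bin(11,0.5) probabilities at or below the observed probability = 0.548828.
Step 5: alpha = 0.1. fail to reject H0.

n_eff = 11, pos = 7, neg = 4, p = 0.548828, fail to reject H0.


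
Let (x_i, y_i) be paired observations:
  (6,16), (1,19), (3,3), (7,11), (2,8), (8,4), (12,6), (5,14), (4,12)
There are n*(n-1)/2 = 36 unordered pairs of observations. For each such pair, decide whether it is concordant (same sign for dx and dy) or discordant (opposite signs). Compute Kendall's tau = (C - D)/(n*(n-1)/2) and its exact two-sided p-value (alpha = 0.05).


Step 1: Enumerate the 36 unordered pairs (i,j) with i<j and classify each by sign(x_j-x_i) * sign(y_j-y_i).
  (1,2):dx=-5,dy=+3->D; (1,3):dx=-3,dy=-13->C; (1,4):dx=+1,dy=-5->D; (1,5):dx=-4,dy=-8->C
  (1,6):dx=+2,dy=-12->D; (1,7):dx=+6,dy=-10->D; (1,8):dx=-1,dy=-2->C; (1,9):dx=-2,dy=-4->C
  (2,3):dx=+2,dy=-16->D; (2,4):dx=+6,dy=-8->D; (2,5):dx=+1,dy=-11->D; (2,6):dx=+7,dy=-15->D
  (2,7):dx=+11,dy=-13->D; (2,8):dx=+4,dy=-5->D; (2,9):dx=+3,dy=-7->D; (3,4):dx=+4,dy=+8->C
  (3,5):dx=-1,dy=+5->D; (3,6):dx=+5,dy=+1->C; (3,7):dx=+9,dy=+3->C; (3,8):dx=+2,dy=+11->C
  (3,9):dx=+1,dy=+9->C; (4,5):dx=-5,dy=-3->C; (4,6):dx=+1,dy=-7->D; (4,7):dx=+5,dy=-5->D
  (4,8):dx=-2,dy=+3->D; (4,9):dx=-3,dy=+1->D; (5,6):dx=+6,dy=-4->D; (5,7):dx=+10,dy=-2->D
  (5,8):dx=+3,dy=+6->C; (5,9):dx=+2,dy=+4->C; (6,7):dx=+4,dy=+2->C; (6,8):dx=-3,dy=+10->D
  (6,9):dx=-4,dy=+8->D; (7,8):dx=-7,dy=+8->D; (7,9):dx=-8,dy=+6->D; (8,9):dx=-1,dy=-2->C
Step 2: C = 14, D = 22, total pairs = 36.
Step 3: tau = (C - D)/(n(n-1)/2) = (14 - 22)/36 = -0.222222.
Step 4: Exact two-sided p-value (enumerate n! = 362880 permutations of y under H0): p = 0.476709.
Step 5: alpha = 0.05. fail to reject H0.

tau_b = -0.2222 (C=14, D=22), p = 0.476709, fail to reject H0.


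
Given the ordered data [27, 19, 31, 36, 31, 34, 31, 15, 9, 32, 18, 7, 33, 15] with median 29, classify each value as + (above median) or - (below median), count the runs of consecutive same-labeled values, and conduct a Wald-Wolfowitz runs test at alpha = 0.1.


Step 1: Compute median = 29; label A = above, B = below.
Labels in order: BBAAAAABBABBAB  (n_A = 7, n_B = 7)
Step 2: Count runs R = 7.
Step 3: Under H0 (random ordering), E[R] = 2*n_A*n_B/(n_A+n_B) + 1 = 2*7*7/14 + 1 = 8.0000.
        Var[R] = 2*n_A*n_B*(2*n_A*n_B - n_A - n_B) / ((n_A+n_B)^2 * (n_A+n_B-1)) = 8232/2548 = 3.2308.
        SD[R] = 1.7974.
Step 4: Continuity-corrected z = (R + 0.5 - E[R]) / SD[R] = (7 + 0.5 - 8.0000) / 1.7974 = -0.2782.
Step 5: Two-sided p-value via normal approximation = 2*(1 - Phi(|z|)) = 0.780879.
Step 6: alpha = 0.1. fail to reject H0.

R = 7, z = -0.2782, p = 0.780879, fail to reject H0.


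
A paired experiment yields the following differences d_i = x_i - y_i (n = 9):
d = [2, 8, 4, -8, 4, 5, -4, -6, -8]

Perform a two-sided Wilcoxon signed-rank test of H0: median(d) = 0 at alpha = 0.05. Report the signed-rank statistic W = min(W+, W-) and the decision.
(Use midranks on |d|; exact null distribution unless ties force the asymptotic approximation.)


Step 1: Drop any zero differences (none here) and take |d_i|.
|d| = [2, 8, 4, 8, 4, 5, 4, 6, 8]
Step 2: Midrank |d_i| (ties get averaged ranks).
ranks: |2|->1, |8|->8, |4|->3, |8|->8, |4|->3, |5|->5, |4|->3, |6|->6, |8|->8
Step 3: Attach original signs; sum ranks with positive sign and with negative sign.
W+ = 1 + 8 + 3 + 3 + 5 = 20
W- = 8 + 3 + 6 + 8 = 25
(Check: W+ + W- = 45 should equal n(n+1)/2 = 45.)
Step 4: Test statistic W = min(W+, W-) = 20.
Step 5: Ties in |d|, so use the tie-corrected normal approximation.
        E[W] = n(n+1)/4 = 9*10/4 = 22.5.
        Tie groups: |d|=4 (t=3), |d|=8 (t=3); sum(t^3 - t) = 48.
        Var[W] = n(n+1)(2n+1)/24 - sum(t^3-t)/48 = 1710/24 - 48/48 = 70.25.
        z = (W - E[W]) / sqrt(Var[W]) = (20 - 22.5) / 8.3815 = -0.2983.
        Two-sided p = 2*Phi(z) = 0.765493.
Step 6: alpha = 0.05. fail to reject H0.

W+ = 20, W- = 25, W = min = 20, p = 0.765493, fail to reject H0.


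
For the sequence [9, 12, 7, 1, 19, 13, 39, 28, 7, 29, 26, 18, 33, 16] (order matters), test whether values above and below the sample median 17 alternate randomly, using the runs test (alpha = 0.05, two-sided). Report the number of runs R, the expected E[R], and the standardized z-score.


Step 1: Compute median = 17; label A = above, B = below.
Labels in order: BBBBABAABAAAAB  (n_A = 7, n_B = 7)
Step 2: Count runs R = 7.
Step 3: Under H0 (random ordering), E[R] = 2*n_A*n_B/(n_A+n_B) + 1 = 2*7*7/14 + 1 = 8.0000.
        Var[R] = 2*n_A*n_B*(2*n_A*n_B - n_A - n_B) / ((n_A+n_B)^2 * (n_A+n_B-1)) = 8232/2548 = 3.2308.
        SD[R] = 1.7974.
Step 4: Continuity-corrected z = (R + 0.5 - E[R]) / SD[R] = (7 + 0.5 - 8.0000) / 1.7974 = -0.2782.
Step 5: Two-sided p-value via normal approximation = 2*(1 - Phi(|z|)) = 0.780879.
Step 6: alpha = 0.05. fail to reject H0.

R = 7, z = -0.2782, p = 0.780879, fail to reject H0.


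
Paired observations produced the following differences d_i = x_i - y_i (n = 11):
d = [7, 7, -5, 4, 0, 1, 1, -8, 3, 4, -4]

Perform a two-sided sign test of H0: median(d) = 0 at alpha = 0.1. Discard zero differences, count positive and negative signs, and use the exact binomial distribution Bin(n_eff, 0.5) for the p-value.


Step 1: Discard zero differences. Original n = 11; n_eff = number of nonzero differences = 10.
Nonzero differences (with sign): +7, +7, -5, +4, +1, +1, -8, +3, +4, -4
Step 2: Count signs: positive = 7, negative = 3.
Step 3: Under H0: P(positive) = 0.5, so the number of positives S ~ Bin(10, 0.5).
Step 4: Two-sided exact p-value = sum of Bin(10,0.5) probabilities at or below the observed probability = 0.343750.
Step 5: alpha = 0.1. fail to reject H0.

n_eff = 10, pos = 7, neg = 3, p = 0.343750, fail to reject H0.


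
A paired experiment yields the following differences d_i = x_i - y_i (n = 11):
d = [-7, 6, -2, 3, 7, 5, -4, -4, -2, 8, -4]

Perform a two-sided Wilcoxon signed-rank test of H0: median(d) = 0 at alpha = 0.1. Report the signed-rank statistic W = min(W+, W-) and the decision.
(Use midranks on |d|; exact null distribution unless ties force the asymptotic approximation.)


Step 1: Drop any zero differences (none here) and take |d_i|.
|d| = [7, 6, 2, 3, 7, 5, 4, 4, 2, 8, 4]
Step 2: Midrank |d_i| (ties get averaged ranks).
ranks: |7|->9.5, |6|->8, |2|->1.5, |3|->3, |7|->9.5, |5|->7, |4|->5, |4|->5, |2|->1.5, |8|->11, |4|->5
Step 3: Attach original signs; sum ranks with positive sign and with negative sign.
W+ = 8 + 3 + 9.5 + 7 + 11 = 38.5
W- = 9.5 + 1.5 + 5 + 5 + 1.5 + 5 = 27.5
(Check: W+ + W- = 66 should equal n(n+1)/2 = 66.)
Step 4: Test statistic W = min(W+, W-) = 27.5.
Step 5: Ties in |d|, so use the tie-corrected normal approximation.
        E[W] = n(n+1)/4 = 11*12/4 = 33.
        Tie groups: |d|=2 (t=2), |d|=4 (t=3), |d|=7 (t=2); sum(t^3 - t) = 36.
        Var[W] = n(n+1)(2n+1)/24 - sum(t^3-t)/48 = 3036/24 - 36/48 = 125.75.
        z = (W - E[W]) / sqrt(Var[W]) = (27.5 - 33) / 11.2138 = -0.4905.
        Two-sided p = 2*Phi(z) = 0.623804.
Step 6: alpha = 0.1. fail to reject H0.

W+ = 38.5, W- = 27.5, W = min = 27.5, p = 0.623804, fail to reject H0.


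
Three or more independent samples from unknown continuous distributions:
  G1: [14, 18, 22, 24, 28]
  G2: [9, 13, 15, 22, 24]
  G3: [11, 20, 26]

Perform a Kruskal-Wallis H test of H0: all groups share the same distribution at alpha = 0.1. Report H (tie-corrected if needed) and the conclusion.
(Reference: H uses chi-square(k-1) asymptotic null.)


Step 1: Combine all N = 13 observations and assign midranks.
sorted (value, group, rank): (9,G2,1), (11,G3,2), (13,G2,3), (14,G1,4), (15,G2,5), (18,G1,6), (20,G3,7), (22,G1,8.5), (22,G2,8.5), (24,G1,10.5), (24,G2,10.5), (26,G3,12), (28,G1,13)
Step 2: Sum ranks within each group.
R_1 = 42 (n_1 = 5)
R_2 = 28 (n_2 = 5)
R_3 = 21 (n_3 = 3)
Step 3: H = 12/(N(N+1)) * sum(R_i^2/n_i) - 3(N+1)
     = 12/(13*14) * (42^2/5 + 28^2/5 + 21^2/3) - 3*14
     = 0.065934 * 656.6 - 42
     = 1.292308.
Step 4: Ties present; correction factor C = 1 - 12/(13^3 - 13) = 0.994505. Corrected H = 1.292308 / 0.994505 = 1.299448.
Step 5: Under H0, H ~ chi^2(2); p-value = 0.522190.
Step 6: alpha = 0.1. fail to reject H0.

H = 1.2994, df = 2, p = 0.522190, fail to reject H0.


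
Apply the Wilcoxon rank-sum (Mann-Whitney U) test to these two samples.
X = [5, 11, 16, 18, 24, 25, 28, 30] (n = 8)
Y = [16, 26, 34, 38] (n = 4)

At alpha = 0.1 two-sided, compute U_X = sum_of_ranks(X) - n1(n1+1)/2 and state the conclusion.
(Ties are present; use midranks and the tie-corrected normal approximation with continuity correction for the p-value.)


Step 1: Combine and sort all 12 observations; assign midranks.
sorted (value, group): (5,X), (11,X), (16,X), (16,Y), (18,X), (24,X), (25,X), (26,Y), (28,X), (30,X), (34,Y), (38,Y)
ranks: 5->1, 11->2, 16->3.5, 16->3.5, 18->5, 24->6, 25->7, 26->8, 28->9, 30->10, 34->11, 38->12
Step 2: Rank sum for X: R1 = 1 + 2 + 3.5 + 5 + 6 + 7 + 9 + 10 = 43.5.
Step 3: U_X = R1 - n1(n1+1)/2 = 43.5 - 8*9/2 = 43.5 - 36 = 7.5.
       U_Y = n1*n2 - U_X = 32 - 7.5 = 24.5.
Step 4: Ties are present, so use the tie-corrected normal approximation (with continuity correction) for the p-value.
Step 5: p-value = 0.173478; compare to alpha = 0.1. fail to reject H0.

U_X = 7.5, p = 0.173478, fail to reject H0 at alpha = 0.1.


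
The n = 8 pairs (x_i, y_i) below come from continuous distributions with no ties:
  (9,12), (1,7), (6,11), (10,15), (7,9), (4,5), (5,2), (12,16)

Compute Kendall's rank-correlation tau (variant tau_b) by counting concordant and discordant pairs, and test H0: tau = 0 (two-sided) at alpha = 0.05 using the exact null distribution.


Step 1: Enumerate the 28 unordered pairs (i,j) with i<j and classify each by sign(x_j-x_i) * sign(y_j-y_i).
  (1,2):dx=-8,dy=-5->C; (1,3):dx=-3,dy=-1->C; (1,4):dx=+1,dy=+3->C; (1,5):dx=-2,dy=-3->C
  (1,6):dx=-5,dy=-7->C; (1,7):dx=-4,dy=-10->C; (1,8):dx=+3,dy=+4->C; (2,3):dx=+5,dy=+4->C
  (2,4):dx=+9,dy=+8->C; (2,5):dx=+6,dy=+2->C; (2,6):dx=+3,dy=-2->D; (2,7):dx=+4,dy=-5->D
  (2,8):dx=+11,dy=+9->C; (3,4):dx=+4,dy=+4->C; (3,5):dx=+1,dy=-2->D; (3,6):dx=-2,dy=-6->C
  (3,7):dx=-1,dy=-9->C; (3,8):dx=+6,dy=+5->C; (4,5):dx=-3,dy=-6->C; (4,6):dx=-6,dy=-10->C
  (4,7):dx=-5,dy=-13->C; (4,8):dx=+2,dy=+1->C; (5,6):dx=-3,dy=-4->C; (5,7):dx=-2,dy=-7->C
  (5,8):dx=+5,dy=+7->C; (6,7):dx=+1,dy=-3->D; (6,8):dx=+8,dy=+11->C; (7,8):dx=+7,dy=+14->C
Step 2: C = 24, D = 4, total pairs = 28.
Step 3: tau = (C - D)/(n(n-1)/2) = (24 - 4)/28 = 0.714286.
Step 4: Exact two-sided p-value (enumerate n! = 40320 permutations of y under H0): p = 0.014137.
Step 5: alpha = 0.05. reject H0.

tau_b = 0.7143 (C=24, D=4), p = 0.014137, reject H0.


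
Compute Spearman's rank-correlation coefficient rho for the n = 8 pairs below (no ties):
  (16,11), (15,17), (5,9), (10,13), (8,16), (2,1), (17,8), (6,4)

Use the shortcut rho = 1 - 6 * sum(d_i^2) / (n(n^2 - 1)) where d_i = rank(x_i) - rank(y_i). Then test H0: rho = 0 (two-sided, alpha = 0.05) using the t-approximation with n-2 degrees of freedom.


Step 1: Rank x and y separately (midranks; no ties here).
rank(x): 16->7, 15->6, 5->2, 10->5, 8->4, 2->1, 17->8, 6->3
rank(y): 11->5, 17->8, 9->4, 13->6, 16->7, 1->1, 8->3, 4->2
Step 2: d_i = R_x(i) - R_y(i); compute d_i^2.
  (7-5)^2=4, (6-8)^2=4, (2-4)^2=4, (5-6)^2=1, (4-7)^2=9, (1-1)^2=0, (8-3)^2=25, (3-2)^2=1
sum(d^2) = 48.
Step 3: rho = 1 - 6*48 / (8*(8^2 - 1)) = 1 - 288/504 = 0.428571.
Step 4: Under H0, t = rho * sqrt((n-2)/(1-rho^2)) = 1.1619 ~ t(6).
Step 5: Two-sided p-value from the t-distribution with 6 df = 0.289403.
Step 6: alpha = 0.05. fail to reject H0.

rho = 0.4286, p = 0.289403, fail to reject H0 at alpha = 0.05.


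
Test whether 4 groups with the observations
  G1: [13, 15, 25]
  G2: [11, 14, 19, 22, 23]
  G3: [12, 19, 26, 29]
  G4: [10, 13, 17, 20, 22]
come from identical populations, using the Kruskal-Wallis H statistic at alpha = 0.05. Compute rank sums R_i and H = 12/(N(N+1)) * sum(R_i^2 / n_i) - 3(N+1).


Step 1: Combine all N = 17 observations and assign midranks.
sorted (value, group, rank): (10,G4,1), (11,G2,2), (12,G3,3), (13,G1,4.5), (13,G4,4.5), (14,G2,6), (15,G1,7), (17,G4,8), (19,G2,9.5), (19,G3,9.5), (20,G4,11), (22,G2,12.5), (22,G4,12.5), (23,G2,14), (25,G1,15), (26,G3,16), (29,G3,17)
Step 2: Sum ranks within each group.
R_1 = 26.5 (n_1 = 3)
R_2 = 44 (n_2 = 5)
R_3 = 45.5 (n_3 = 4)
R_4 = 37 (n_4 = 5)
Step 3: H = 12/(N(N+1)) * sum(R_i^2/n_i) - 3(N+1)
     = 12/(17*18) * (26.5^2/3 + 44^2/5 + 45.5^2/4 + 37^2/5) - 3*18
     = 0.039216 * 1412.65 - 54
     = 1.397876.
Step 4: Ties present; correction factor C = 1 - 18/(17^3 - 17) = 0.996324. Corrected H = 1.397876 / 0.996324 = 1.403034.
Step 5: Under H0, H ~ chi^2(3); p-value = 0.704824.
Step 6: alpha = 0.05. fail to reject H0.

H = 1.4030, df = 3, p = 0.704824, fail to reject H0.


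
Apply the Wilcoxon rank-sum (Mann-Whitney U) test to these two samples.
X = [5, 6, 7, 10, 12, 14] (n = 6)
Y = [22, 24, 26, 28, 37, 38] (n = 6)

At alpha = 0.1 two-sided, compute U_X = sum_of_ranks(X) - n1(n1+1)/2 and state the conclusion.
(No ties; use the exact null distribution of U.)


Step 1: Combine and sort all 12 observations; assign midranks.
sorted (value, group): (5,X), (6,X), (7,X), (10,X), (12,X), (14,X), (22,Y), (24,Y), (26,Y), (28,Y), (37,Y), (38,Y)
ranks: 5->1, 6->2, 7->3, 10->4, 12->5, 14->6, 22->7, 24->8, 26->9, 28->10, 37->11, 38->12
Step 2: Rank sum for X: R1 = 1 + 2 + 3 + 4 + 5 + 6 = 21.
Step 3: U_X = R1 - n1(n1+1)/2 = 21 - 6*7/2 = 21 - 21 = 0.
       U_Y = n1*n2 - U_X = 36 - 0 = 36.
Step 4: No ties, so the exact null distribution of U (based on enumerating the C(12,6) = 924 equally likely rank assignments) gives the two-sided p-value.
Step 5: p-value = 0.002165; compare to alpha = 0.1. reject H0.

U_X = 0, p = 0.002165, reject H0 at alpha = 0.1.


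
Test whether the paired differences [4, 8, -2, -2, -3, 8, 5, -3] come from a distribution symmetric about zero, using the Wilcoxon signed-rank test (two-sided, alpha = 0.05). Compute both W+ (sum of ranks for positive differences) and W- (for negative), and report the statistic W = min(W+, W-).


Step 1: Drop any zero differences (none here) and take |d_i|.
|d| = [4, 8, 2, 2, 3, 8, 5, 3]
Step 2: Midrank |d_i| (ties get averaged ranks).
ranks: |4|->5, |8|->7.5, |2|->1.5, |2|->1.5, |3|->3.5, |8|->7.5, |5|->6, |3|->3.5
Step 3: Attach original signs; sum ranks with positive sign and with negative sign.
W+ = 5 + 7.5 + 7.5 + 6 = 26
W- = 1.5 + 1.5 + 3.5 + 3.5 = 10
(Check: W+ + W- = 36 should equal n(n+1)/2 = 36.)
Step 4: Test statistic W = min(W+, W-) = 10.
Step 5: Ties in |d|, so use the tie-corrected normal approximation.
        E[W] = n(n+1)/4 = 8*9/4 = 18.
        Tie groups: |d|=2 (t=2), |d|=3 (t=2), |d|=8 (t=2); sum(t^3 - t) = 18.
        Var[W] = n(n+1)(2n+1)/24 - sum(t^3-t)/48 = 1224/24 - 18/48 = 50.625.
        z = (W - E[W]) / sqrt(Var[W]) = (10 - 18) / 7.1151 = -1.1244.
        Two-sided p = 2*Phi(z) = 0.260858.
Step 6: alpha = 0.05. fail to reject H0.

W+ = 26, W- = 10, W = min = 10, p = 0.260858, fail to reject H0.


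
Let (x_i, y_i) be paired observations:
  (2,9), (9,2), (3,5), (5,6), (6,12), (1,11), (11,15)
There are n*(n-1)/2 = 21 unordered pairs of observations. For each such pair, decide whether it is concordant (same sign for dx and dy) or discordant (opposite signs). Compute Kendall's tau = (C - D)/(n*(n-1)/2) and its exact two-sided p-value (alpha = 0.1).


Step 1: Enumerate the 21 unordered pairs (i,j) with i<j and classify each by sign(x_j-x_i) * sign(y_j-y_i).
  (1,2):dx=+7,dy=-7->D; (1,3):dx=+1,dy=-4->D; (1,4):dx=+3,dy=-3->D; (1,5):dx=+4,dy=+3->C
  (1,6):dx=-1,dy=+2->D; (1,7):dx=+9,dy=+6->C; (2,3):dx=-6,dy=+3->D; (2,4):dx=-4,dy=+4->D
  (2,5):dx=-3,dy=+10->D; (2,6):dx=-8,dy=+9->D; (2,7):dx=+2,dy=+13->C; (3,4):dx=+2,dy=+1->C
  (3,5):dx=+3,dy=+7->C; (3,6):dx=-2,dy=+6->D; (3,7):dx=+8,dy=+10->C; (4,5):dx=+1,dy=+6->C
  (4,6):dx=-4,dy=+5->D; (4,7):dx=+6,dy=+9->C; (5,6):dx=-5,dy=-1->C; (5,7):dx=+5,dy=+3->C
  (6,7):dx=+10,dy=+4->C
Step 2: C = 11, D = 10, total pairs = 21.
Step 3: tau = (C - D)/(n(n-1)/2) = (11 - 10)/21 = 0.047619.
Step 4: Exact two-sided p-value (enumerate n! = 5040 permutations of y under H0): p = 1.000000.
Step 5: alpha = 0.1. fail to reject H0.

tau_b = 0.0476 (C=11, D=10), p = 1.000000, fail to reject H0.


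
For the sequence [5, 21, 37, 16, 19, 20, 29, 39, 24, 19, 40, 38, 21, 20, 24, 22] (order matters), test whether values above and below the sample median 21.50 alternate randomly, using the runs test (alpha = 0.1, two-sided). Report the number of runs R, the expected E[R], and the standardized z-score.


Step 1: Compute median = 21.50; label A = above, B = below.
Labels in order: BBABBBAAABAABBAA  (n_A = 8, n_B = 8)
Step 2: Count runs R = 8.
Step 3: Under H0 (random ordering), E[R] = 2*n_A*n_B/(n_A+n_B) + 1 = 2*8*8/16 + 1 = 9.0000.
        Var[R] = 2*n_A*n_B*(2*n_A*n_B - n_A - n_B) / ((n_A+n_B)^2 * (n_A+n_B-1)) = 14336/3840 = 3.7333.
        SD[R] = 1.9322.
Step 4: Continuity-corrected z = (R + 0.5 - E[R]) / SD[R] = (8 + 0.5 - 9.0000) / 1.9322 = -0.2588.
Step 5: Two-sided p-value via normal approximation = 2*(1 - Phi(|z|)) = 0.795809.
Step 6: alpha = 0.1. fail to reject H0.

R = 8, z = -0.2588, p = 0.795809, fail to reject H0.


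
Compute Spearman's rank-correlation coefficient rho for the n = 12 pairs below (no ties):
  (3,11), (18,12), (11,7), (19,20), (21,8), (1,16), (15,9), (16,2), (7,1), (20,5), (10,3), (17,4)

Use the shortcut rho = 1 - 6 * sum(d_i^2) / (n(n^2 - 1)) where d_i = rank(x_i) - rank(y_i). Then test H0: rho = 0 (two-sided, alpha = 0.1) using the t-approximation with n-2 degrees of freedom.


Step 1: Rank x and y separately (midranks; no ties here).
rank(x): 3->2, 18->9, 11->5, 19->10, 21->12, 1->1, 15->6, 16->7, 7->3, 20->11, 10->4, 17->8
rank(y): 11->9, 12->10, 7->6, 20->12, 8->7, 16->11, 9->8, 2->2, 1->1, 5->5, 3->3, 4->4
Step 2: d_i = R_x(i) - R_y(i); compute d_i^2.
  (2-9)^2=49, (9-10)^2=1, (5-6)^2=1, (10-12)^2=4, (12-7)^2=25, (1-11)^2=100, (6-8)^2=4, (7-2)^2=25, (3-1)^2=4, (11-5)^2=36, (4-3)^2=1, (8-4)^2=16
sum(d^2) = 266.
Step 3: rho = 1 - 6*266 / (12*(12^2 - 1)) = 1 - 1596/1716 = 0.069930.
Step 4: Under H0, t = rho * sqrt((n-2)/(1-rho^2)) = 0.2217 ~ t(10).
Step 5: Two-sided p-value from the t-distribution with 10 df = 0.829024.
Step 6: alpha = 0.1. fail to reject H0.

rho = 0.0699, p = 0.829024, fail to reject H0 at alpha = 0.1.


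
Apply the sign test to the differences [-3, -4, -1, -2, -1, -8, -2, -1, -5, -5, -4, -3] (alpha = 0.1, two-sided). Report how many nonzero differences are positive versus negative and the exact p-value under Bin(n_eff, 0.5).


Step 1: Discard zero differences. Original n = 12; n_eff = number of nonzero differences = 12.
Nonzero differences (with sign): -3, -4, -1, -2, -1, -8, -2, -1, -5, -5, -4, -3
Step 2: Count signs: positive = 0, negative = 12.
Step 3: Under H0: P(positive) = 0.5, so the number of positives S ~ Bin(12, 0.5).
Step 4: Two-sided exact p-value = sum of Bin(12,0.5) probabilities at or below the observed probability = 0.000488.
Step 5: alpha = 0.1. reject H0.

n_eff = 12, pos = 0, neg = 12, p = 0.000488, reject H0.


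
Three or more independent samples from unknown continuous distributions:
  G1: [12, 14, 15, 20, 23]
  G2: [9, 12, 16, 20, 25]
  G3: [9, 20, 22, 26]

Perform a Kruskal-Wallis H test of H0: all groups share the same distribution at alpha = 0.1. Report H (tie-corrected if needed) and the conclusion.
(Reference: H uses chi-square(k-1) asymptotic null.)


Step 1: Combine all N = 14 observations and assign midranks.
sorted (value, group, rank): (9,G2,1.5), (9,G3,1.5), (12,G1,3.5), (12,G2,3.5), (14,G1,5), (15,G1,6), (16,G2,7), (20,G1,9), (20,G2,9), (20,G3,9), (22,G3,11), (23,G1,12), (25,G2,13), (26,G3,14)
Step 2: Sum ranks within each group.
R_1 = 35.5 (n_1 = 5)
R_2 = 34 (n_2 = 5)
R_3 = 35.5 (n_3 = 4)
Step 3: H = 12/(N(N+1)) * sum(R_i^2/n_i) - 3(N+1)
     = 12/(14*15) * (35.5^2/5 + 34^2/5 + 35.5^2/4) - 3*15
     = 0.057143 * 798.312 - 45
     = 0.617857.
Step 4: Ties present; correction factor C = 1 - 36/(14^3 - 14) = 0.986813. Corrected H = 0.617857 / 0.986813 = 0.626114.
Step 5: Under H0, H ~ chi^2(2); p-value = 0.731208.
Step 6: alpha = 0.1. fail to reject H0.

H = 0.6261, df = 2, p = 0.731208, fail to reject H0.


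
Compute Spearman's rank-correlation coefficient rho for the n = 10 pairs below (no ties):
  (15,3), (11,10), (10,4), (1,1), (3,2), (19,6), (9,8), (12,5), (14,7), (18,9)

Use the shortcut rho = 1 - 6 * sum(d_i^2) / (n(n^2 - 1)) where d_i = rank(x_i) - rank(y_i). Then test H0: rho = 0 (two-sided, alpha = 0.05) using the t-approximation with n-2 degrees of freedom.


Step 1: Rank x and y separately (midranks; no ties here).
rank(x): 15->8, 11->5, 10->4, 1->1, 3->2, 19->10, 9->3, 12->6, 14->7, 18->9
rank(y): 3->3, 10->10, 4->4, 1->1, 2->2, 6->6, 8->8, 5->5, 7->7, 9->9
Step 2: d_i = R_x(i) - R_y(i); compute d_i^2.
  (8-3)^2=25, (5-10)^2=25, (4-4)^2=0, (1-1)^2=0, (2-2)^2=0, (10-6)^2=16, (3-8)^2=25, (6-5)^2=1, (7-7)^2=0, (9-9)^2=0
sum(d^2) = 92.
Step 3: rho = 1 - 6*92 / (10*(10^2 - 1)) = 1 - 552/990 = 0.442424.
Step 4: Under H0, t = rho * sqrt((n-2)/(1-rho^2)) = 1.3954 ~ t(8).
Step 5: Two-sided p-value from the t-distribution with 8 df = 0.200423.
Step 6: alpha = 0.05. fail to reject H0.

rho = 0.4424, p = 0.200423, fail to reject H0 at alpha = 0.05.
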